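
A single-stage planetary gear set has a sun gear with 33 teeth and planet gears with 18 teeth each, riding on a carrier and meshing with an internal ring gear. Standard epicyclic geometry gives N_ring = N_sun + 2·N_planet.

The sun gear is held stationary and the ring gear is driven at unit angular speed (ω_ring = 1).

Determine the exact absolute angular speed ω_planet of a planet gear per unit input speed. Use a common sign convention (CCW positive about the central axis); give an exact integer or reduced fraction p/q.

N_ring = 33 + 2·18 = 69
33(ω_s−ω_c) = −69(ω_r−ω_c),  ω_s=0, ω_r=1
33(0−ω_c) = −69(1−ω_c)  ⇒  102ω_c = 69  ⇒  ω_c = 23/34
sun–planet: 33·(0−23/34) = −18·(ω_p−ω_c)  ⇒  ω_p−ω_c = −(33/18)·(-23/34) = 253/204
ω_p = 23/34 + 253/204 = 23/12

23/12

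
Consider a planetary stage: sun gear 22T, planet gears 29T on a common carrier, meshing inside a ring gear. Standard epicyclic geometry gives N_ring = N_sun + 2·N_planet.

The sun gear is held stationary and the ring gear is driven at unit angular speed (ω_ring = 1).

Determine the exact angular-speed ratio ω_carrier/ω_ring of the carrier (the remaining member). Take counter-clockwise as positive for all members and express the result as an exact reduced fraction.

N_ring = 22 + 2·29 = 80
22(ω_s−ω_c) = −80(ω_r−ω_c),  ω_s=0, ω_r=1
22(0−ω_c) = −80(1−ω_c)  ⇒  102ω_c = 80  ⇒  ω_c = 40/51
ω_c/ω_r = 40/51

40/51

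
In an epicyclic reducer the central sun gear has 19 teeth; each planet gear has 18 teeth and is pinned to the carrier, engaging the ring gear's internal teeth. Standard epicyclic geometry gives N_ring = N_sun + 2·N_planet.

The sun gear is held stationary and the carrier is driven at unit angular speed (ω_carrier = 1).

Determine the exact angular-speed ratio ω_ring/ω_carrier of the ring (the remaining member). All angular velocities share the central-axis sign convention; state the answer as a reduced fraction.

N_ring = 19 + 2·18 = 55
19(ω_s−ω_c) = −55(ω_r−ω_c),  ω_s=0, ω_c=1
ω_r = 1 − (19/55)(0−1) = 74/55
ω_r/ω_c = 74/55

74/55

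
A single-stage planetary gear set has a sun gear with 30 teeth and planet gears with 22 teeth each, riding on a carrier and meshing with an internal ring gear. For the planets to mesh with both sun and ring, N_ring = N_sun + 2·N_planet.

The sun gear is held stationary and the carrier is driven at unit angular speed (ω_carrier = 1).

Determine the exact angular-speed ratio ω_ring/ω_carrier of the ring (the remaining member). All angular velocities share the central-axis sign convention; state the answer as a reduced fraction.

N_ring = 30 + 2·22 = 74
30(ω_s−ω_c) = −74(ω_r−ω_c),  ω_s=0, ω_c=1
ω_r = 1 − (30/74)(0−1) = 52/37
ω_r/ω_c = 52/37

52/37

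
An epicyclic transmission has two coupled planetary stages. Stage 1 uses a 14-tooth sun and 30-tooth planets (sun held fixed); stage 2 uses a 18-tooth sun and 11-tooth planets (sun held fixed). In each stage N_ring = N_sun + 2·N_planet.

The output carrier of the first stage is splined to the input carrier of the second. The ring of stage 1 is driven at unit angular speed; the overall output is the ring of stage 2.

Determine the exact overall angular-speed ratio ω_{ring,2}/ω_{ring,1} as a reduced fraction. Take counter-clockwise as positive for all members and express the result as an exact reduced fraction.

Stage 1: N_ring = 14 + 2·30 = 74
Stage 1: 14(ω_s−ω_c) = −74(ω_r−ω_c),  ω_s=0, ω_r=1
Stage 1: 14(0−ω_c) = −74(1−ω_c)  ⇒  88ω_c = 74  ⇒  ω_c = 37/44
  ⇒ ω_c¹/ω_r¹ = 37/44
Stage 2: N_ring = 18 + 2·11 = 40
Stage 2: 18(ω_s−ω_c) = −40(ω_r−ω_c),  ω_s=0, ω_c=1
Stage 2: ω_r = 1 − (18/40)(0−1) = 29/20
  ⇒ ω_r²/ω_c² = 29/20
Coupling ω_c² = ω_c¹ ⇒ overall = 37/44 × 29/20 = 1073/880

1073/880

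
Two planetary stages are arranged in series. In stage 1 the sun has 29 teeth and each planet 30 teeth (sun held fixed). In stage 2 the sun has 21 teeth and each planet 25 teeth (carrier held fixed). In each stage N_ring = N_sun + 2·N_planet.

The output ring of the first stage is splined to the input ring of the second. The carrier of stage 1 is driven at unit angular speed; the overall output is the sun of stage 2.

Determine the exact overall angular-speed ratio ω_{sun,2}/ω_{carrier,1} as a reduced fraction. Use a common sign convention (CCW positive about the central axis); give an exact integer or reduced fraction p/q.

Stage 1: N_ring = 29 + 2·30 = 89
Stage 1: 29(ω_s−ω_c) = −89(ω_r−ω_c),  ω_s=0, ω_c=1
Stage 1: ω_r = 1 − (29/89)(0−1) = 118/89
  ⇒ ω_r¹/ω_c¹ = 118/89
Stage 2: N_ring = 21 + 2·25 = 71
Stage 2: 21(ω_s−ω_c) = −71(ω_r−ω_c),  ω_c=0, ω_r=1
Stage 2: ω_s = 0 − (71/21)(1−0) = -71/21
  ⇒ ω_s²/ω_r² = -71/21
Coupling ω_r² = ω_r¹ ⇒ overall = 118/89 × -71/21 = -8378/1869

-8378/1869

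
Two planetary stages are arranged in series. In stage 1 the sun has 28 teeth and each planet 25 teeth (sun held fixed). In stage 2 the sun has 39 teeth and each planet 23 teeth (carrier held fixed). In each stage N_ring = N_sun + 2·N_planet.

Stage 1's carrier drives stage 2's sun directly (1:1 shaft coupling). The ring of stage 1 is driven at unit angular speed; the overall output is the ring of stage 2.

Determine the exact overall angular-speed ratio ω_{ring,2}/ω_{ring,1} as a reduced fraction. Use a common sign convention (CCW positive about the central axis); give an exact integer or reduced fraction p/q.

Stage 1: N_ring = 28 + 2·25 = 78
Stage 1: 28(ω_s−ω_c) = −78(ω_r−ω_c),  ω_s=0, ω_r=1
Stage 1: 28(0−ω_c) = −78(1−ω_c)  ⇒  106ω_c = 78  ⇒  ω_c = 39/53
  ⇒ ω_c¹/ω_r¹ = 39/53
Stage 2: N_ring = 39 + 2·23 = 85
Stage 2: 39(ω_s−ω_c) = −85(ω_r−ω_c),  ω_c=0, ω_s=1
Stage 2: ω_r = 0 − (39/85)(1−0) = -39/85
  ⇒ ω_r²/ω_s² = -39/85
Coupling ω_s² = ω_c¹ ⇒ overall = 39/53 × -39/85 = -1521/4505

-1521/4505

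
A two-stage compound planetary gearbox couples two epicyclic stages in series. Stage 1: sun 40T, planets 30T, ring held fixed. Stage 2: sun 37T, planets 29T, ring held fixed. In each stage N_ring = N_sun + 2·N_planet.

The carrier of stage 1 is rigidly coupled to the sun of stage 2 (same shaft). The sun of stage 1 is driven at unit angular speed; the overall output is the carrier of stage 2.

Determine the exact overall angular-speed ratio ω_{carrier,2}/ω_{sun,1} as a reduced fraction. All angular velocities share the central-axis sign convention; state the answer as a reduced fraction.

Stage 1: N_ring = 40 + 2·30 = 100
Stage 1: 40(ω_s−ω_c) = −100(ω_r−ω_c),  ω_r=0, ω_s=1
Stage 1: 40(1−ω_c) = −100(0−ω_c)  ⇒  140ω_c = 40  ⇒  ω_c = 2/7
  ⇒ ω_c¹/ω_s¹ = 2/7
Stage 2: N_ring = 37 + 2·29 = 95
Stage 2: 37(ω_s−ω_c) = −95(ω_r−ω_c),  ω_r=0, ω_s=1
Stage 2: 37(1−ω_c) = −95(0−ω_c)  ⇒  132ω_c = 37  ⇒  ω_c = 37/132
  ⇒ ω_c²/ω_s² = 37/132
Coupling ω_s² = ω_c¹ ⇒ overall = 2/7 × 37/132 = 37/462

37/462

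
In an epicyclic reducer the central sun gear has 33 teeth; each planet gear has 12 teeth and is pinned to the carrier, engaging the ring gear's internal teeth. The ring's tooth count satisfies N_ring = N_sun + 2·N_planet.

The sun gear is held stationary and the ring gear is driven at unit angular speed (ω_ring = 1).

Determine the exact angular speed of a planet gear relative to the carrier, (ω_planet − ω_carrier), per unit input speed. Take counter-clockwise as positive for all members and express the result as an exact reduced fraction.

209/120

N_ring = 33 + 2·12 = 57
33(ω_s−ω_c) = −57(ω_r−ω_c),  ω_s=0, ω_r=1
33(0−ω_c) = −57(1−ω_c)  ⇒  90ω_c = 57  ⇒  ω_c = 19/30
sun–planet: 33·(0−19/30) = −12·(ω_p−ω_c)  ⇒  ω_p−ω_c = −(33/12)·(-19/30) = 209/120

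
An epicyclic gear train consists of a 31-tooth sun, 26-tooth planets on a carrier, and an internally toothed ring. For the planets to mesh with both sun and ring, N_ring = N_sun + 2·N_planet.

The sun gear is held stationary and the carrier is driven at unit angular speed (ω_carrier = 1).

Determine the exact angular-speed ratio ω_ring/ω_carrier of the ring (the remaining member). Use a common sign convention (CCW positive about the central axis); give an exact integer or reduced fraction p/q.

114/83

N_ring = 31 + 2·26 = 83
31(ω_s−ω_c) = −83(ω_r−ω_c),  ω_s=0, ω_c=1
ω_r = 1 − (31/83)(0−1) = 114/83
ω_r/ω_c = 114/83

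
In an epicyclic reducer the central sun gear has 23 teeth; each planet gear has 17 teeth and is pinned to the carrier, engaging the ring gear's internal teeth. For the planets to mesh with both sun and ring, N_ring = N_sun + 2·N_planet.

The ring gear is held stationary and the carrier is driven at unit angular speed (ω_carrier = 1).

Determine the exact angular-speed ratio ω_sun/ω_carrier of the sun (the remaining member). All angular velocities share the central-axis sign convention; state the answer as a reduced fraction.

N_ring = 23 + 2·17 = 57
23(ω_s−ω_c) = −57(ω_r−ω_c),  ω_r=0, ω_c=1
ω_s = 1 − (57/23)(0−1) = 80/23
ω_s/ω_c = 80/23

80/23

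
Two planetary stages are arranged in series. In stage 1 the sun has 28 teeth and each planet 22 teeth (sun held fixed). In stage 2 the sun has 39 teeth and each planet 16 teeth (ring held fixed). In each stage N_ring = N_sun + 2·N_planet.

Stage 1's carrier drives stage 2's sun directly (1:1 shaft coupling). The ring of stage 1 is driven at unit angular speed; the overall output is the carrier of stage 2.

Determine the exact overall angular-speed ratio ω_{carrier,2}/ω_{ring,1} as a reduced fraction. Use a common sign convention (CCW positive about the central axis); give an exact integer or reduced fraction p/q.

Stage 1: N_ring = 28 + 2·22 = 72
Stage 1: 28(ω_s−ω_c) = −72(ω_r−ω_c),  ω_s=0, ω_r=1
Stage 1: 28(0−ω_c) = −72(1−ω_c)  ⇒  100ω_c = 72  ⇒  ω_c = 18/25
  ⇒ ω_c¹/ω_r¹ = 18/25
Stage 2: N_ring = 39 + 2·16 = 71
Stage 2: 39(ω_s−ω_c) = −71(ω_r−ω_c),  ω_r=0, ω_s=1
Stage 2: 39(1−ω_c) = −71(0−ω_c)  ⇒  110ω_c = 39  ⇒  ω_c = 39/110
  ⇒ ω_c²/ω_s² = 39/110
Coupling ω_s² = ω_c¹ ⇒ overall = 18/25 × 39/110 = 351/1375

351/1375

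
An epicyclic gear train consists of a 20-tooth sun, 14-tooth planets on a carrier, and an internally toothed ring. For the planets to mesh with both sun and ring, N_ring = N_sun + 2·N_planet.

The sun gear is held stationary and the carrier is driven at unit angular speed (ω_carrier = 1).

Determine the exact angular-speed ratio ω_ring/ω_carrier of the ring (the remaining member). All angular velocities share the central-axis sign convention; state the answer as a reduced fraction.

17/12

N_ring = 20 + 2·14 = 48
20(ω_s−ω_c) = −48(ω_r−ω_c),  ω_s=0, ω_c=1
ω_r = 1 − (20/48)(0−1) = 17/12
ω_r/ω_c = 17/12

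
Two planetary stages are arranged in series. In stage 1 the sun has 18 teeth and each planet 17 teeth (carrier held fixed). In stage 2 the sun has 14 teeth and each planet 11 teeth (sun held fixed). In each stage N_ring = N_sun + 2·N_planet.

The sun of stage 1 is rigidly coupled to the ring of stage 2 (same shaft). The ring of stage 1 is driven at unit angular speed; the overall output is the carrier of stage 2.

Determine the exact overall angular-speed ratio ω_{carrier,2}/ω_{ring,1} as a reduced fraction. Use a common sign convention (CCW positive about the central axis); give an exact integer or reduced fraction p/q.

Stage 1: N_ring = 18 + 2·17 = 52
Stage 1: 18(ω_s−ω_c) = −52(ω_r−ω_c),  ω_c=0, ω_r=1
Stage 1: ω_s = 0 − (52/18)(1−0) = -26/9
  ⇒ ω_s¹/ω_r¹ = -26/9
Stage 2: N_ring = 14 + 2·11 = 36
Stage 2: 14(ω_s−ω_c) = −36(ω_r−ω_c),  ω_s=0, ω_r=1
Stage 2: 14(0−ω_c) = −36(1−ω_c)  ⇒  50ω_c = 36  ⇒  ω_c = 18/25
  ⇒ ω_c²/ω_r² = 18/25
Coupling ω_r² = ω_s¹ ⇒ overall = -26/9 × 18/25 = -52/25

-52/25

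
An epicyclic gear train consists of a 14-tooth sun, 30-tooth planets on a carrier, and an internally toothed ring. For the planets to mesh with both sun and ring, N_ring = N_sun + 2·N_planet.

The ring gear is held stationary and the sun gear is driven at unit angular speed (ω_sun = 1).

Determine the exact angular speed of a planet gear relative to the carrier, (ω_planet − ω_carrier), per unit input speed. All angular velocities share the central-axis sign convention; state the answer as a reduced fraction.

N_ring = 14 + 2·30 = 74
14(ω_s−ω_c) = −74(ω_r−ω_c),  ω_r=0, ω_s=1
14(1−ω_c) = −74(0−ω_c)  ⇒  88ω_c = 14  ⇒  ω_c = 7/44
sun–planet: 14·(1−7/44) = −30·(ω_p−ω_c)  ⇒  ω_p−ω_c = −(14/30)·(37/44) = -259/660

-259/660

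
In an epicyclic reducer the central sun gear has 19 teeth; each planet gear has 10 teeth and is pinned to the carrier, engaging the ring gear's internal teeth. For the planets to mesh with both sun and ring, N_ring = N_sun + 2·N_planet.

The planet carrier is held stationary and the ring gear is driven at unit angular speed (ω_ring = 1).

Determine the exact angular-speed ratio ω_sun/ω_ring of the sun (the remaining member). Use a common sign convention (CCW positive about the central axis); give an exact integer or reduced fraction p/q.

N_ring = 19 + 2·10 = 39
19(ω_s−ω_c) = −39(ω_r−ω_c),  ω_c=0, ω_r=1
ω_s = 0 − (39/19)(1−0) = -39/19
ω_s/ω_r = -39/19

-39/19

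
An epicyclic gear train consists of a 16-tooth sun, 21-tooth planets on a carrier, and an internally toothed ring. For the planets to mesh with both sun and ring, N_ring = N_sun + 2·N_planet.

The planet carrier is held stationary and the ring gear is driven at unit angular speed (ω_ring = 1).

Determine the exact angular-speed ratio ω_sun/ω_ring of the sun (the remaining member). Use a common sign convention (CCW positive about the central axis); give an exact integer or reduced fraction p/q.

N_ring = 16 + 2·21 = 58
16(ω_s−ω_c) = −58(ω_r−ω_c),  ω_c=0, ω_r=1
ω_s = 0 − (58/16)(1−0) = -29/8
ω_s/ω_r = -29/8

-29/8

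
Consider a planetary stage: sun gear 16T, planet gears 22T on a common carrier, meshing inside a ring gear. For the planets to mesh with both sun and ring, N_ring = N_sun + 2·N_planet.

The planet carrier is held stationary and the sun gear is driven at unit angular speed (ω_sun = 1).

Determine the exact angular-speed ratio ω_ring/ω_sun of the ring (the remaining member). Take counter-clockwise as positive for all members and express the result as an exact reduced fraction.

-4/15

N_ring = 16 + 2·22 = 60
16(ω_s−ω_c) = −60(ω_r−ω_c),  ω_c=0, ω_s=1
ω_r = 0 − (16/60)(1−0) = -4/15
ω_r/ω_s = -4/15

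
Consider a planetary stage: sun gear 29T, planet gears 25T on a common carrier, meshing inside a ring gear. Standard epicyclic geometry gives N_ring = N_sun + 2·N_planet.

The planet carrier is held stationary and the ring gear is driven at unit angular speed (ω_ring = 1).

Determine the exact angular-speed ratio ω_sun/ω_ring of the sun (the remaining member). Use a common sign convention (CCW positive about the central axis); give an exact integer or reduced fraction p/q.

N_ring = 29 + 2·25 = 79
29(ω_s−ω_c) = −79(ω_r−ω_c),  ω_c=0, ω_r=1
ω_s = 0 − (79/29)(1−0) = -79/29
ω_s/ω_r = -79/29

-79/29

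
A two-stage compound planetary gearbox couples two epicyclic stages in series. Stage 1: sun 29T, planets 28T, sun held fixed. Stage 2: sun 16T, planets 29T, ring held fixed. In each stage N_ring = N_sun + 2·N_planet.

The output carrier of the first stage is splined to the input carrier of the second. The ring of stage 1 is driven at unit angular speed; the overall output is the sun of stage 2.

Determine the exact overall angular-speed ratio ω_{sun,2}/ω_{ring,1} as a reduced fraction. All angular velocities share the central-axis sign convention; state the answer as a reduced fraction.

Stage 1: N_ring = 29 + 2·28 = 85
Stage 1: 29(ω_s−ω_c) = −85(ω_r−ω_c),  ω_s=0, ω_r=1
Stage 1: 29(0−ω_c) = −85(1−ω_c)  ⇒  114ω_c = 85  ⇒  ω_c = 85/114
  ⇒ ω_c¹/ω_r¹ = 85/114
Stage 2: N_ring = 16 + 2·29 = 74
Stage 2: 16(ω_s−ω_c) = −74(ω_r−ω_c),  ω_r=0, ω_c=1
Stage 2: ω_s = 1 − (74/16)(0−1) = 45/8
  ⇒ ω_s²/ω_c² = 45/8
Coupling ω_c² = ω_c¹ ⇒ overall = 85/114 × 45/8 = 1275/304

1275/304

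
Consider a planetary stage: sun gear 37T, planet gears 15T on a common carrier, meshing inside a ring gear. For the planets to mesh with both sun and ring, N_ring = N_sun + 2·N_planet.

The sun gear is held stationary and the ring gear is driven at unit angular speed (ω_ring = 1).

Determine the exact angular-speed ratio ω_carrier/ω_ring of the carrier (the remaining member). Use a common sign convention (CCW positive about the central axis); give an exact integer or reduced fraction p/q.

N_ring = 37 + 2·15 = 67
37(ω_s−ω_c) = −67(ω_r−ω_c),  ω_s=0, ω_r=1
37(0−ω_c) = −67(1−ω_c)  ⇒  104ω_c = 67  ⇒  ω_c = 67/104
ω_c/ω_r = 67/104

67/104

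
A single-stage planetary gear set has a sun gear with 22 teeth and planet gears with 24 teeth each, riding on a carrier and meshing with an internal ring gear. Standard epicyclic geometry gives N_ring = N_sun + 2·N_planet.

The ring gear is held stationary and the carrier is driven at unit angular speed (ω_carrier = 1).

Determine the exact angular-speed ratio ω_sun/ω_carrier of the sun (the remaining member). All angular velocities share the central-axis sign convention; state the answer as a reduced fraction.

46/11

N_ring = 22 + 2·24 = 70
22(ω_s−ω_c) = −70(ω_r−ω_c),  ω_r=0, ω_c=1
ω_s = 1 − (70/22)(0−1) = 46/11
ω_s/ω_c = 46/11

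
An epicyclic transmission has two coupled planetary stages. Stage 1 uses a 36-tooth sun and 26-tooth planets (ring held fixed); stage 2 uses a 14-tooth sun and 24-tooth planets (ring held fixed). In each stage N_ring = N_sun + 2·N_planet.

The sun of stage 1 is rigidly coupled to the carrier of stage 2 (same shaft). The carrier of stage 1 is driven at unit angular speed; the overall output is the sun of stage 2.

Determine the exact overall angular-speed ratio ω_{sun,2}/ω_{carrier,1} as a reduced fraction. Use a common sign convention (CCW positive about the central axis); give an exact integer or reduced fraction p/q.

1178/63

Stage 1: N_ring = 36 + 2·26 = 88
Stage 1: 36(ω_s−ω_c) = −88(ω_r−ω_c),  ω_r=0, ω_c=1
Stage 1: ω_s = 1 − (88/36)(0−1) = 31/9
  ⇒ ω_s¹/ω_c¹ = 31/9
Stage 2: N_ring = 14 + 2·24 = 62
Stage 2: 14(ω_s−ω_c) = −62(ω_r−ω_c),  ω_r=0, ω_c=1
Stage 2: ω_s = 1 − (62/14)(0−1) = 38/7
  ⇒ ω_s²/ω_c² = 38/7
Coupling ω_c² = ω_s¹ ⇒ overall = 31/9 × 38/7 = 1178/63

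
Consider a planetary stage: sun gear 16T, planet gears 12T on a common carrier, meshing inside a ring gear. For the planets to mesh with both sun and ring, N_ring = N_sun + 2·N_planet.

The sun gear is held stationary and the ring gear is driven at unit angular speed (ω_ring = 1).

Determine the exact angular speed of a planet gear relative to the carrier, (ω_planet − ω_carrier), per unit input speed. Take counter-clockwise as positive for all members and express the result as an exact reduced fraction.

N_ring = 16 + 2·12 = 40
16(ω_s−ω_c) = −40(ω_r−ω_c),  ω_s=0, ω_r=1
16(0−ω_c) = −40(1−ω_c)  ⇒  56ω_c = 40  ⇒  ω_c = 5/7
sun–planet: 16·(0−5/7) = −12·(ω_p−ω_c)  ⇒  ω_p−ω_c = −(16/12)·(-5/7) = 20/21

20/21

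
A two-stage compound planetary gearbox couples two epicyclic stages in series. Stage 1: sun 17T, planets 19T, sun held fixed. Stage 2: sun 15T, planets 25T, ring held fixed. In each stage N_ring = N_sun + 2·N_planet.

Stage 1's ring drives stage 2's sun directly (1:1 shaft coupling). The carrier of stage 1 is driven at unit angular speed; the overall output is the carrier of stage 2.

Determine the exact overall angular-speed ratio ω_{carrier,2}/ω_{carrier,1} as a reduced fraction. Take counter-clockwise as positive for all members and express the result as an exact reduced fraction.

Stage 1: N_ring = 17 + 2·19 = 55
Stage 1: 17(ω_s−ω_c) = −55(ω_r−ω_c),  ω_s=0, ω_c=1
Stage 1: ω_r = 1 − (17/55)(0−1) = 72/55
  ⇒ ω_r¹/ω_c¹ = 72/55
Stage 2: N_ring = 15 + 2·25 = 65
Stage 2: 15(ω_s−ω_c) = −65(ω_r−ω_c),  ω_r=0, ω_s=1
Stage 2: 15(1−ω_c) = −65(0−ω_c)  ⇒  80ω_c = 15  ⇒  ω_c = 3/16
  ⇒ ω_c²/ω_s² = 3/16
Coupling ω_s² = ω_r¹ ⇒ overall = 72/55 × 3/16 = 27/110

27/110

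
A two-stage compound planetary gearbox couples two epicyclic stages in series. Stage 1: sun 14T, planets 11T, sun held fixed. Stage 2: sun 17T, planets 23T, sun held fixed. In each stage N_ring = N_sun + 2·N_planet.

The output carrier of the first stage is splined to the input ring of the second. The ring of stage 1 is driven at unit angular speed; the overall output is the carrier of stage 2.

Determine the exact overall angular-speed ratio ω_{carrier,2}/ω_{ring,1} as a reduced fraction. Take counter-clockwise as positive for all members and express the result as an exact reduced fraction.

Stage 1: N_ring = 14 + 2·11 = 36
Stage 1: 14(ω_s−ω_c) = −36(ω_r−ω_c),  ω_s=0, ω_r=1
Stage 1: 14(0−ω_c) = −36(1−ω_c)  ⇒  50ω_c = 36  ⇒  ω_c = 18/25
  ⇒ ω_c¹/ω_r¹ = 18/25
Stage 2: N_ring = 17 + 2·23 = 63
Stage 2: 17(ω_s−ω_c) = −63(ω_r−ω_c),  ω_s=0, ω_r=1
Stage 2: 17(0−ω_c) = −63(1−ω_c)  ⇒  80ω_c = 63  ⇒  ω_c = 63/80
  ⇒ ω_c²/ω_r² = 63/80
Coupling ω_r² = ω_c¹ ⇒ overall = 18/25 × 63/80 = 567/1000

567/1000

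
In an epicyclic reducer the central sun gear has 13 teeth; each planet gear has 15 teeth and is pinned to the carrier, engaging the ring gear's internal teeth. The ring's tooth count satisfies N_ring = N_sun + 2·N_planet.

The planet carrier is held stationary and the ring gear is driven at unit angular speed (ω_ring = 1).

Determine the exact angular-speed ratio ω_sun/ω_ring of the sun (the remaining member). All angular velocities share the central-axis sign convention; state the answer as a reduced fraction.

-43/13

N_ring = 13 + 2·15 = 43
13(ω_s−ω_c) = −43(ω_r−ω_c),  ω_c=0, ω_r=1
ω_s = 0 − (43/13)(1−0) = -43/13
ω_s/ω_r = -43/13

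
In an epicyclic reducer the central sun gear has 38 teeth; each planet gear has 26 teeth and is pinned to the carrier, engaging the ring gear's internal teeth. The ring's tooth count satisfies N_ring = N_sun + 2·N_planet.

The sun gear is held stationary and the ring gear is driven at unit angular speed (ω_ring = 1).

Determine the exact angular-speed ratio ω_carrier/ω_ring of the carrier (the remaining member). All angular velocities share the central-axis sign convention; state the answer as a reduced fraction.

45/64

N_ring = 38 + 2·26 = 90
38(ω_s−ω_c) = −90(ω_r−ω_c),  ω_s=0, ω_r=1
38(0−ω_c) = −90(1−ω_c)  ⇒  128ω_c = 90  ⇒  ω_c = 45/64
ω_c/ω_r = 45/64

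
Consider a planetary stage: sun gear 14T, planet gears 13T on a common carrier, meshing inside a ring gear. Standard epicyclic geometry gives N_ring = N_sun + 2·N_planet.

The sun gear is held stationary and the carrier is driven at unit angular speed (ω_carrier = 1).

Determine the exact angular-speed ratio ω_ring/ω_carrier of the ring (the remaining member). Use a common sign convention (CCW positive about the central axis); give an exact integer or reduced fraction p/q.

N_ring = 14 + 2·13 = 40
14(ω_s−ω_c) = −40(ω_r−ω_c),  ω_s=0, ω_c=1
ω_r = 1 − (14/40)(0−1) = 27/20
ω_r/ω_c = 27/20

27/20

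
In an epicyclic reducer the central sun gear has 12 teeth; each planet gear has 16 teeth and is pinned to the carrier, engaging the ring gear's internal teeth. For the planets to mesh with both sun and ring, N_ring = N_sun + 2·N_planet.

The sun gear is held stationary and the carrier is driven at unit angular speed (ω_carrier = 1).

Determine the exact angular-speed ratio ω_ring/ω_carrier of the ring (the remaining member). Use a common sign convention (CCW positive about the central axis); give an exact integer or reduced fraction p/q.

14/11

N_ring = 12 + 2·16 = 44
12(ω_s−ω_c) = −44(ω_r−ω_c),  ω_s=0, ω_c=1
ω_r = 1 − (12/44)(0−1) = 14/11
ω_r/ω_c = 14/11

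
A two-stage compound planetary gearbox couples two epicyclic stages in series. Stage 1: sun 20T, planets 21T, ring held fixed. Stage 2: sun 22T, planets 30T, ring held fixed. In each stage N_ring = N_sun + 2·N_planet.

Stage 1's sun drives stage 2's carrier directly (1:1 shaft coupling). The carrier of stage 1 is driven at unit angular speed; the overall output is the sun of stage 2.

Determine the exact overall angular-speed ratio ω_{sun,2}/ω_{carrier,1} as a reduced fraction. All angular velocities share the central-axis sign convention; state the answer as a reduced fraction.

1066/55

Stage 1: N_ring = 20 + 2·21 = 62
Stage 1: 20(ω_s−ω_c) = −62(ω_r−ω_c),  ω_r=0, ω_c=1
Stage 1: ω_s = 1 − (62/20)(0−1) = 41/10
  ⇒ ω_s¹/ω_c¹ = 41/10
Stage 2: N_ring = 22 + 2·30 = 82
Stage 2: 22(ω_s−ω_c) = −82(ω_r−ω_c),  ω_r=0, ω_c=1
Stage 2: ω_s = 1 − (82/22)(0−1) = 52/11
  ⇒ ω_s²/ω_c² = 52/11
Coupling ω_c² = ω_s¹ ⇒ overall = 41/10 × 52/11 = 1066/55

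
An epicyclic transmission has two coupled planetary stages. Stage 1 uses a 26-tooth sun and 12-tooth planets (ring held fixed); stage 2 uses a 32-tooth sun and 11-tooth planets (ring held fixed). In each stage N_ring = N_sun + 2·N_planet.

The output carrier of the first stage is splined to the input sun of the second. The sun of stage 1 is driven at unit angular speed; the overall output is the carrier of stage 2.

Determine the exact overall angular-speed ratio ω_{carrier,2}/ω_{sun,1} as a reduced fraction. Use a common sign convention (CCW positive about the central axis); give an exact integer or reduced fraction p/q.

104/817

Stage 1: N_ring = 26 + 2·12 = 50
Stage 1: 26(ω_s−ω_c) = −50(ω_r−ω_c),  ω_r=0, ω_s=1
Stage 1: 26(1−ω_c) = −50(0−ω_c)  ⇒  76ω_c = 26  ⇒  ω_c = 13/38
  ⇒ ω_c¹/ω_s¹ = 13/38
Stage 2: N_ring = 32 + 2·11 = 54
Stage 2: 32(ω_s−ω_c) = −54(ω_r−ω_c),  ω_r=0, ω_s=1
Stage 2: 32(1−ω_c) = −54(0−ω_c)  ⇒  86ω_c = 32  ⇒  ω_c = 16/43
  ⇒ ω_c²/ω_s² = 16/43
Coupling ω_s² = ω_c¹ ⇒ overall = 13/38 × 16/43 = 104/817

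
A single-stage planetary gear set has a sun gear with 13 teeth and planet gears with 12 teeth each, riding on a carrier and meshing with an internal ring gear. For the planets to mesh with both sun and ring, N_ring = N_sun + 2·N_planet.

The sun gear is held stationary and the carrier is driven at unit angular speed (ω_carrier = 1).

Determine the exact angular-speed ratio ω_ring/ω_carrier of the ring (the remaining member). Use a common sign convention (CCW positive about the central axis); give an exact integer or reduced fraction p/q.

N_ring = 13 + 2·12 = 37
13(ω_s−ω_c) = −37(ω_r−ω_c),  ω_s=0, ω_c=1
ω_r = 1 − (13/37)(0−1) = 50/37
ω_r/ω_c = 50/37

50/37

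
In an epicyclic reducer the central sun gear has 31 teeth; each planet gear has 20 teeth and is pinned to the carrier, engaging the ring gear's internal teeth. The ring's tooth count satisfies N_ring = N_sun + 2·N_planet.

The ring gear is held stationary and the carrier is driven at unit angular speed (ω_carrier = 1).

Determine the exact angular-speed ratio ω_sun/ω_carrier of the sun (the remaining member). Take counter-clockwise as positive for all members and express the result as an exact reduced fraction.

102/31

N_ring = 31 + 2·20 = 71
31(ω_s−ω_c) = −71(ω_r−ω_c),  ω_r=0, ω_c=1
ω_s = 1 − (71/31)(0−1) = 102/31
ω_s/ω_c = 102/31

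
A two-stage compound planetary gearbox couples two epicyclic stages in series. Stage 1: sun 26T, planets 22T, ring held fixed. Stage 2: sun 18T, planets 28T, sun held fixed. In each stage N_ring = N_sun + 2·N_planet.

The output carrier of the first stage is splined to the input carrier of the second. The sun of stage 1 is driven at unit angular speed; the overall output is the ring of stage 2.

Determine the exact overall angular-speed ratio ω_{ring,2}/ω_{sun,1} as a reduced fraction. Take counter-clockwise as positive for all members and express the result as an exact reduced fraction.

299/888

Stage 1: N_ring = 26 + 2·22 = 70
Stage 1: 26(ω_s−ω_c) = −70(ω_r−ω_c),  ω_r=0, ω_s=1
Stage 1: 26(1−ω_c) = −70(0−ω_c)  ⇒  96ω_c = 26  ⇒  ω_c = 13/48
  ⇒ ω_c¹/ω_s¹ = 13/48
Stage 2: N_ring = 18 + 2·28 = 74
Stage 2: 18(ω_s−ω_c) = −74(ω_r−ω_c),  ω_s=0, ω_c=1
Stage 2: ω_r = 1 − (18/74)(0−1) = 46/37
  ⇒ ω_r²/ω_c² = 46/37
Coupling ω_c² = ω_c¹ ⇒ overall = 13/48 × 46/37 = 299/888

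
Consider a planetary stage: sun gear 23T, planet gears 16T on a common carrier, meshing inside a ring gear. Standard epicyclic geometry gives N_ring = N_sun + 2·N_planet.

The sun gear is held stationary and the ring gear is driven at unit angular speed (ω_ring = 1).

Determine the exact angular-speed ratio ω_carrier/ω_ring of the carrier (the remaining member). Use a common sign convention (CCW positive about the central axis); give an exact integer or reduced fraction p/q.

55/78

N_ring = 23 + 2·16 = 55
23(ω_s−ω_c) = −55(ω_r−ω_c),  ω_s=0, ω_r=1
23(0−ω_c) = −55(1−ω_c)  ⇒  78ω_c = 55  ⇒  ω_c = 55/78
ω_c/ω_r = 55/78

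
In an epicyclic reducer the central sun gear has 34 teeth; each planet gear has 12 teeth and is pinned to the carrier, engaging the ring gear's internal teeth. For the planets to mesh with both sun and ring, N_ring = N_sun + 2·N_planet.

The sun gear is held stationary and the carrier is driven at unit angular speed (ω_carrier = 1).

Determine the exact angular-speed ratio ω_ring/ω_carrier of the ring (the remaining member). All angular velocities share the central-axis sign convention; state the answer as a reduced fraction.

N_ring = 34 + 2·12 = 58
34(ω_s−ω_c) = −58(ω_r−ω_c),  ω_s=0, ω_c=1
ω_r = 1 − (34/58)(0−1) = 46/29
ω_r/ω_c = 46/29

46/29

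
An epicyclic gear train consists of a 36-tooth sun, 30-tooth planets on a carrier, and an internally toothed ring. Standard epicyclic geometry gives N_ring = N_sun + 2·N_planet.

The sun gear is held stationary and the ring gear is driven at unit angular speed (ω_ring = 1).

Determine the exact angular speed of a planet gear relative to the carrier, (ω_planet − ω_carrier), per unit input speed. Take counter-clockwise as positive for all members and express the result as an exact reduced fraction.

N_ring = 36 + 2·30 = 96
36(ω_s−ω_c) = −96(ω_r−ω_c),  ω_s=0, ω_r=1
36(0−ω_c) = −96(1−ω_c)  ⇒  132ω_c = 96  ⇒  ω_c = 8/11
sun–planet: 36·(0−8/11) = −30·(ω_p−ω_c)  ⇒  ω_p−ω_c = −(36/30)·(-8/11) = 48/55

48/55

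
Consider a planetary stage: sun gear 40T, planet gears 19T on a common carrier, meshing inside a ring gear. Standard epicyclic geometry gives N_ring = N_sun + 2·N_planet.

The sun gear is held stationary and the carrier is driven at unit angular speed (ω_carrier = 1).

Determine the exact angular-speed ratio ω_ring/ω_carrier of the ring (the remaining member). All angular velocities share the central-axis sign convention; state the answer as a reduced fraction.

N_ring = 40 + 2·19 = 78
40(ω_s−ω_c) = −78(ω_r−ω_c),  ω_s=0, ω_c=1
ω_r = 1 − (40/78)(0−1) = 59/39
ω_r/ω_c = 59/39

59/39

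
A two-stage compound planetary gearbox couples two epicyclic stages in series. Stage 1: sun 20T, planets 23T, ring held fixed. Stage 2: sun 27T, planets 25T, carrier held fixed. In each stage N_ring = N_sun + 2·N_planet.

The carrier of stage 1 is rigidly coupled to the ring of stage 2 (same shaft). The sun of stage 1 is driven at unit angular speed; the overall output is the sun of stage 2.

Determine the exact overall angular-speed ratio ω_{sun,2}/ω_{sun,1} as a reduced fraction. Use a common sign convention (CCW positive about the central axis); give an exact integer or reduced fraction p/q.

Stage 1: N_ring = 20 + 2·23 = 66
Stage 1: 20(ω_s−ω_c) = −66(ω_r−ω_c),  ω_r=0, ω_s=1
Stage 1: 20(1−ω_c) = −66(0−ω_c)  ⇒  86ω_c = 20  ⇒  ω_c = 10/43
  ⇒ ω_c¹/ω_s¹ = 10/43
Stage 2: N_ring = 27 + 2·25 = 77
Stage 2: 27(ω_s−ω_c) = −77(ω_r−ω_c),  ω_c=0, ω_r=1
Stage 2: ω_s = 0 − (77/27)(1−0) = -77/27
  ⇒ ω_s²/ω_r² = -77/27
Coupling ω_r² = ω_c¹ ⇒ overall = 10/43 × -77/27 = -770/1161

-770/1161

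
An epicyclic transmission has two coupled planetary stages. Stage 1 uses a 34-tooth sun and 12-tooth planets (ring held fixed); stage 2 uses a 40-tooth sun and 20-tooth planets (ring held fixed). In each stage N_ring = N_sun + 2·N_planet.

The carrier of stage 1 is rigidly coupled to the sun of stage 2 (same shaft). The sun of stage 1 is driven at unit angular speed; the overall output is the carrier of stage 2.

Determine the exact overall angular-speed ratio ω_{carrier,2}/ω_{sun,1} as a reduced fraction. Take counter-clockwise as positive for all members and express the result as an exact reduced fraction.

17/138

Stage 1: N_ring = 34 + 2·12 = 58
Stage 1: 34(ω_s−ω_c) = −58(ω_r−ω_c),  ω_r=0, ω_s=1
Stage 1: 34(1−ω_c) = −58(0−ω_c)  ⇒  92ω_c = 34  ⇒  ω_c = 17/46
  ⇒ ω_c¹/ω_s¹ = 17/46
Stage 2: N_ring = 40 + 2·20 = 80
Stage 2: 40(ω_s−ω_c) = −80(ω_r−ω_c),  ω_r=0, ω_s=1
Stage 2: 40(1−ω_c) = −80(0−ω_c)  ⇒  120ω_c = 40  ⇒  ω_c = 1/3
  ⇒ ω_c²/ω_s² = 1/3
Coupling ω_s² = ω_c¹ ⇒ overall = 17/46 × 1/3 = 17/138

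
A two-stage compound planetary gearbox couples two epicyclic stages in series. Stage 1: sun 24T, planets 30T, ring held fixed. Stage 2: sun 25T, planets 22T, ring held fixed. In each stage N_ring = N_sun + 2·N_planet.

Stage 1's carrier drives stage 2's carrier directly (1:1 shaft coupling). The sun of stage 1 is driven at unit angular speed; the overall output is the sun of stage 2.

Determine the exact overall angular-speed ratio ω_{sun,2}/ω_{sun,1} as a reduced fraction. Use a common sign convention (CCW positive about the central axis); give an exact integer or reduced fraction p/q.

Stage 1: N_ring = 24 + 2·30 = 84
Stage 1: 24(ω_s−ω_c) = −84(ω_r−ω_c),  ω_r=0, ω_s=1
Stage 1: 24(1−ω_c) = −84(0−ω_c)  ⇒  108ω_c = 24  ⇒  ω_c = 2/9
  ⇒ ω_c¹/ω_s¹ = 2/9
Stage 2: N_ring = 25 + 2·22 = 69
Stage 2: 25(ω_s−ω_c) = −69(ω_r−ω_c),  ω_r=0, ω_c=1
Stage 2: ω_s = 1 − (69/25)(0−1) = 94/25
  ⇒ ω_s²/ω_c² = 94/25
Coupling ω_c² = ω_c¹ ⇒ overall = 2/9 × 94/25 = 188/225

188/225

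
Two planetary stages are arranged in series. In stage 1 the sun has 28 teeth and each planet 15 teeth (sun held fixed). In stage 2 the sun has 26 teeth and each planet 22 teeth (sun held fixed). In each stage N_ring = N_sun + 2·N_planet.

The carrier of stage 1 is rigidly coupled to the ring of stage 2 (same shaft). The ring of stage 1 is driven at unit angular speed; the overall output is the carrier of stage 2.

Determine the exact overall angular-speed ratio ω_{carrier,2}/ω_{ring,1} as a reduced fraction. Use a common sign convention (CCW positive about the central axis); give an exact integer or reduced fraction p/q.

Stage 1: N_ring = 28 + 2·15 = 58
Stage 1: 28(ω_s−ω_c) = −58(ω_r−ω_c),  ω_s=0, ω_r=1
Stage 1: 28(0−ω_c) = −58(1−ω_c)  ⇒  86ω_c = 58  ⇒  ω_c = 29/43
  ⇒ ω_c¹/ω_r¹ = 29/43
Stage 2: N_ring = 26 + 2·22 = 70
Stage 2: 26(ω_s−ω_c) = −70(ω_r−ω_c),  ω_s=0, ω_r=1
Stage 2: 26(0−ω_c) = −70(1−ω_c)  ⇒  96ω_c = 70  ⇒  ω_c = 35/48
  ⇒ ω_c²/ω_r² = 35/48
Coupling ω_r² = ω_c¹ ⇒ overall = 29/43 × 35/48 = 1015/2064

1015/2064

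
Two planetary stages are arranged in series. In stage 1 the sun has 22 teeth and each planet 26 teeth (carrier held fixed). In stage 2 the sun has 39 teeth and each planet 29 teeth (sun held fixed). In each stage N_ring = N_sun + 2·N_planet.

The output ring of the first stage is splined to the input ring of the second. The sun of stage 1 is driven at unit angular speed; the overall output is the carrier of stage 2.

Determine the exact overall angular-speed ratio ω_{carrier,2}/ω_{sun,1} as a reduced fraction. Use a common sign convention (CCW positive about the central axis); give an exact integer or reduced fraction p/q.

-1067/5032

Stage 1: N_ring = 22 + 2·26 = 74
Stage 1: 22(ω_s−ω_c) = −74(ω_r−ω_c),  ω_c=0, ω_s=1
Stage 1: ω_r = 0 − (22/74)(1−0) = -11/37
  ⇒ ω_r¹/ω_s¹ = -11/37
Stage 2: N_ring = 39 + 2·29 = 97
Stage 2: 39(ω_s−ω_c) = −97(ω_r−ω_c),  ω_s=0, ω_r=1
Stage 2: 39(0−ω_c) = −97(1−ω_c)  ⇒  136ω_c = 97  ⇒  ω_c = 97/136
  ⇒ ω_c²/ω_r² = 97/136
Coupling ω_r² = ω_r¹ ⇒ overall = -11/37 × 97/136 = -1067/5032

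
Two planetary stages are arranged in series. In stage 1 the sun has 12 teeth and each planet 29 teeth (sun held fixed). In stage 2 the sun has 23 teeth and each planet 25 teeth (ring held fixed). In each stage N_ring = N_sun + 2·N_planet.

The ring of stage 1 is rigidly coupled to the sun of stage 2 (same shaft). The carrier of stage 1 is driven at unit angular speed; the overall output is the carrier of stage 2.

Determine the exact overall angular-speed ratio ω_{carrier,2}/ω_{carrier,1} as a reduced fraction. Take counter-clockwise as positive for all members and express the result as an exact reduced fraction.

943/3360

Stage 1: N_ring = 12 + 2·29 = 70
Stage 1: 12(ω_s−ω_c) = −70(ω_r−ω_c),  ω_s=0, ω_c=1
Stage 1: ω_r = 1 − (12/70)(0−1) = 41/35
  ⇒ ω_r¹/ω_c¹ = 41/35
Stage 2: N_ring = 23 + 2·25 = 73
Stage 2: 23(ω_s−ω_c) = −73(ω_r−ω_c),  ω_r=0, ω_s=1
Stage 2: 23(1−ω_c) = −73(0−ω_c)  ⇒  96ω_c = 23  ⇒  ω_c = 23/96
  ⇒ ω_c²/ω_s² = 23/96
Coupling ω_s² = ω_r¹ ⇒ overall = 41/35 × 23/96 = 943/3360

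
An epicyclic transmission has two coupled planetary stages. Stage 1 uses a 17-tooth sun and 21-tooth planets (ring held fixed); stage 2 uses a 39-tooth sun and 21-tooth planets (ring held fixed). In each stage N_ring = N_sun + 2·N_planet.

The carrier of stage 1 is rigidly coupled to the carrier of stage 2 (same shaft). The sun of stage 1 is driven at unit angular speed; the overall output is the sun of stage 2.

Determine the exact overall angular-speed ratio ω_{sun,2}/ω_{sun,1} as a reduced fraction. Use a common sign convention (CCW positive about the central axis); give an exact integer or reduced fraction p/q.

Stage 1: N_ring = 17 + 2·21 = 59
Stage 1: 17(ω_s−ω_c) = −59(ω_r−ω_c),  ω_r=0, ω_s=1
Stage 1: 17(1−ω_c) = −59(0−ω_c)  ⇒  76ω_c = 17  ⇒  ω_c = 17/76
  ⇒ ω_c¹/ω_s¹ = 17/76
Stage 2: N_ring = 39 + 2·21 = 81
Stage 2: 39(ω_s−ω_c) = −81(ω_r−ω_c),  ω_r=0, ω_c=1
Stage 2: ω_s = 1 − (81/39)(0−1) = 40/13
  ⇒ ω_s²/ω_c² = 40/13
Coupling ω_c² = ω_c¹ ⇒ overall = 17/76 × 40/13 = 170/247

170/247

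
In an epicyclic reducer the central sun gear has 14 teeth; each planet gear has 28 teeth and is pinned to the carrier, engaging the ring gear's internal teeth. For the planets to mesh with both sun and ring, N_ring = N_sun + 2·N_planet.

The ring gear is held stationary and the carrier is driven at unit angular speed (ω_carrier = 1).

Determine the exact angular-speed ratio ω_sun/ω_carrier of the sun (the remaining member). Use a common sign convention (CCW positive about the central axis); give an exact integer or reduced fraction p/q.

N_ring = 14 + 2·28 = 70
14(ω_s−ω_c) = −70(ω_r−ω_c),  ω_r=0, ω_c=1
ω_s = 1 − (70/14)(0−1) = 6
ω_s/ω_c = 6

6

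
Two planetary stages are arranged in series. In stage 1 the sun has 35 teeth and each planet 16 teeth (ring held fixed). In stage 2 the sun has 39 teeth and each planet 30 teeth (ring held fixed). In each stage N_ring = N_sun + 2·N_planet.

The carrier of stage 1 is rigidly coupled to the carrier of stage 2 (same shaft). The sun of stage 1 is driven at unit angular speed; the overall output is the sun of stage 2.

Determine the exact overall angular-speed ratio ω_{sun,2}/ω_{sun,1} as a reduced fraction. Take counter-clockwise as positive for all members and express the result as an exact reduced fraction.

805/663

Stage 1: N_ring = 35 + 2·16 = 67
Stage 1: 35(ω_s−ω_c) = −67(ω_r−ω_c),  ω_r=0, ω_s=1
Stage 1: 35(1−ω_c) = −67(0−ω_c)  ⇒  102ω_c = 35  ⇒  ω_c = 35/102
  ⇒ ω_c¹/ω_s¹ = 35/102
Stage 2: N_ring = 39 + 2·30 = 99
Stage 2: 39(ω_s−ω_c) = −99(ω_r−ω_c),  ω_r=0, ω_c=1
Stage 2: ω_s = 1 − (99/39)(0−1) = 46/13
  ⇒ ω_s²/ω_c² = 46/13
Coupling ω_c² = ω_c¹ ⇒ overall = 35/102 × 46/13 = 805/663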